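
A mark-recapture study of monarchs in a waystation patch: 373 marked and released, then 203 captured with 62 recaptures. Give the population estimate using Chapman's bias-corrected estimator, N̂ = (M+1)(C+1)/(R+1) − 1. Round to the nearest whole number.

N ≈ 1210

N̂ = (373+1)(203+1)/(62+1) − 1 = 374·204/63 − 1
= 76296/63 − 1 ≈ 1211.0 − 1 ≈ 1210.0 → 1210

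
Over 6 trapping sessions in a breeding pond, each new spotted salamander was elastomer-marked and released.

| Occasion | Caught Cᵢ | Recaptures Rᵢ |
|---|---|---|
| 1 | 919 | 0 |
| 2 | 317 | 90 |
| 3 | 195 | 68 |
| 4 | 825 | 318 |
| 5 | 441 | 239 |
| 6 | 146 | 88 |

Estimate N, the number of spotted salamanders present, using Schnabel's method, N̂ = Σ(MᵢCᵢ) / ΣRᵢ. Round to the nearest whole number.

N ≈ 3287

Marked at large before each occasion: Mᵢ = Σⱼ<ᵢ (Cⱼ − Rⱼ) → M1=0, M2=919, M3=1146, M4=1273, M5=1780, M6=1982
Σ MᵢCᵢ = 0·919 + 919·317 + 1146·195 + 1273·825 + 1780·441 + 1982·146 = 0 + 291323 + 223470 + 1050225 + 784980 + 289372 = 2639370
Σ Rᵢ = 0 + 90 + 68 + 318 + 239 + 88 = 803
N̂ = 2639370 / 803 ≈ 3286.9 → 3287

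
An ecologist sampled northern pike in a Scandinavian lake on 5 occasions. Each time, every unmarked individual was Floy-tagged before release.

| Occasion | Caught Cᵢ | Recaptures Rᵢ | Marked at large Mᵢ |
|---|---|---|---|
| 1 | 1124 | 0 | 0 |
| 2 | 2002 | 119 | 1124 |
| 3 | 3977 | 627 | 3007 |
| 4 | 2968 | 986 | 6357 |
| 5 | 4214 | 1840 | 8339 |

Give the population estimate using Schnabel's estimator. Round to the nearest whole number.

N ≈ 19,098

Σ MᵢCᵢ = 0·1124 + 1124·2002 + 3007·3977 + 6357·2968 + 8339·4214 = 0 + 2250248 + 11958839 + 18867576 + 35140546 = 68217209
Σ Rᵢ = 0 + 119 + 627 + 986 + 1840 = 3572
N̂ = 68217209 / 3572 ≈ 19097.8 → 19098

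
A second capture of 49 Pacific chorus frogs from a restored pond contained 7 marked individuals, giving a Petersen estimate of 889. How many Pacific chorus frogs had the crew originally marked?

M = 127

From N = M·C/R: M = N·R / C = 889·7 / 49 = 6223 / 49 = 127.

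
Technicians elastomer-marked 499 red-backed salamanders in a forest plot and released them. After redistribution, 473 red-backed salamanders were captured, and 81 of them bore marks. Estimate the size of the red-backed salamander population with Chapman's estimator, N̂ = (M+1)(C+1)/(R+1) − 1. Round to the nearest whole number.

N̂ = (499+1)(473+1)/(81+1) − 1 = 500·474/82 − 1
= 237000/82 − 1 ≈ 2890.2 − 1 ≈ 2889.2 → 2889

N ≈ 2889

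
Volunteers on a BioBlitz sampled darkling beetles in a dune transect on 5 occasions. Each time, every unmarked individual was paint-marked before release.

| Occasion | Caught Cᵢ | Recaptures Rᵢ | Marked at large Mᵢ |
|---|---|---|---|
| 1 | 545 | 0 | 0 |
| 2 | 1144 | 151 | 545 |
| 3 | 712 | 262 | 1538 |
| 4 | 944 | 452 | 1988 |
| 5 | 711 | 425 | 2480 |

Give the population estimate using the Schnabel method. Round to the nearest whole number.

N ≈ 4154

Σ MᵢCᵢ = 0·545 + 545·1144 + 1538·712 + 1988·944 + 2480·711 = 0 + 623480 + 1095056 + 1876672 + 1763280 = 5358488
Σ Rᵢ = 0 + 151 + 262 + 452 + 425 = 1290
N̂ = 5358488 / 1290 ≈ 4153.9 → 4154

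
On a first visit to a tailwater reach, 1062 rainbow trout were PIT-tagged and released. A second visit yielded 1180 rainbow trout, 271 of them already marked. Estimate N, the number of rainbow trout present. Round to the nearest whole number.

N ≈ 4624

N = (1062 × 1180) / 271 = 1253160 / 271 ≈ 4624.2 → 4624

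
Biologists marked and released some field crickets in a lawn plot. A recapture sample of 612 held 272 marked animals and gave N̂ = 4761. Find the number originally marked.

M = 2116

From N = M·C/R: M = N·R / C = 4761·272 / 612 = 1294992 / 612 = 2116.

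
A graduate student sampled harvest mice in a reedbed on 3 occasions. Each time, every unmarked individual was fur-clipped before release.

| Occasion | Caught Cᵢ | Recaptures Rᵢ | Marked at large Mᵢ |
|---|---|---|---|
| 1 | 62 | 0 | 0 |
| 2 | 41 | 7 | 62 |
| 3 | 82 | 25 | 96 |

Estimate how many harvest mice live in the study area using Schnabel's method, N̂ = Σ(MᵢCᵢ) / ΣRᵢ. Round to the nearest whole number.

N ≈ 325

Σ MᵢCᵢ = 0·62 + 62·41 + 96·82 = 0 + 2542 + 7872 = 10414
Σ Rᵢ = 0 + 7 + 25 = 32
N̂ = 10414 / 32 ≈ 325.4 → 325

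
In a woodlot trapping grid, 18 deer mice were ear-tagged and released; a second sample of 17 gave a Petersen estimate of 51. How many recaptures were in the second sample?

From N = M·C/R: R = M·C / N = 18·17 / 51 = 306 / 51 = 6.

R = 6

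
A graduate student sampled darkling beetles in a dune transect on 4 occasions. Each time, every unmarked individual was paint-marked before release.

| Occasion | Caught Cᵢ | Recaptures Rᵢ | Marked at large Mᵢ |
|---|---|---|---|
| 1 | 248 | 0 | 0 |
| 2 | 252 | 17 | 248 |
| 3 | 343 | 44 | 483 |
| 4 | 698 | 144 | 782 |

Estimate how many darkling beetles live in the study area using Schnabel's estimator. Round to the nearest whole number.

N ≈ 3776

Σ MᵢCᵢ = 0·248 + 248·252 + 483·343 + 782·698 = 0 + 62496 + 165669 + 545836 = 774001
Σ Rᵢ = 0 + 17 + 44 + 144 = 205
N̂ = 774001 / 205 ≈ 3775.6 → 3776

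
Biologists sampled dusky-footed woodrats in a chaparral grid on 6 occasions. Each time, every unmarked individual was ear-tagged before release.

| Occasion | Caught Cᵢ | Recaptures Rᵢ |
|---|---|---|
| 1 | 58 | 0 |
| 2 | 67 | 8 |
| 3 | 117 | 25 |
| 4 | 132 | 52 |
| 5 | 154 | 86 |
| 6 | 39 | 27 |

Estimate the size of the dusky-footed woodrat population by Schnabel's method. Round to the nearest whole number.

N ≈ 523

Marked at large before each occasion: Mᵢ = Σⱼ<ᵢ (Cⱼ − Rⱼ) → M1=0, M2=58, M3=117, M4=209, M5=289, M6=357
Σ MᵢCᵢ = 0·58 + 58·67 + 117·117 + 209·132 + 289·154 + 357·39 = 0 + 3886 + 13689 + 27588 + 44506 + 13923 = 103592
Σ Rᵢ = 0 + 8 + 25 + 52 + 86 + 27 = 198
N̂ = 103592 / 198 ≈ 523.2 → 523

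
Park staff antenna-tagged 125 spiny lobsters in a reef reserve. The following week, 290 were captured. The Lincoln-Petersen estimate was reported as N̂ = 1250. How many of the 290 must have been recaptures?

From N = M·C/R: R = M·C / N = 125·290 / 1250 = 36250 / 1250 = 29.

R = 29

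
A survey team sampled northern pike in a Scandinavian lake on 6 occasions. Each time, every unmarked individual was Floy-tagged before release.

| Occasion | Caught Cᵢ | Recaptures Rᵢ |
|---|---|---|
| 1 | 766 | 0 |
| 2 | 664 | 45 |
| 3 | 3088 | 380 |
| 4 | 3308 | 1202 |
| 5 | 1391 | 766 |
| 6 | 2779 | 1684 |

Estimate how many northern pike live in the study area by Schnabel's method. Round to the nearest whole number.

Marked at large before each occasion: Mᵢ = Σⱼ<ᵢ (Cⱼ − Rⱼ) → M1=0, M2=766, M3=1385, M4=4093, M5=6199, M6=6824
Σ MᵢCᵢ = 0·766 + 766·664 + 1385·3088 + 4093·3308 + 6199·1391 + 6824·2779 = 0 + 508624 + 4276880 + 13539644 + 8622809 + 18963896 = 45911853
Σ Rᵢ = 0 + 45 + 380 + 1202 + 766 + 1684 = 4077
N̂ = 45911853 / 4077 ≈ 11261.2 → 11261

N ≈ 11,261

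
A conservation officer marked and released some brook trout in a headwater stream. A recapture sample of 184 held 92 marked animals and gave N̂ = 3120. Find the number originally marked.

M = 1560

From N = M·C/R: M = N·R / C = 3120·92 / 184 = 287040 / 184 = 1560.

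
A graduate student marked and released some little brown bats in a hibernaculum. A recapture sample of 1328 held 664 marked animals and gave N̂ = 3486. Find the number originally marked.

M = 1743

From N = M·C/R: M = N·R / C = 3486·664 / 1328 = 2314704 / 1328 = 1743.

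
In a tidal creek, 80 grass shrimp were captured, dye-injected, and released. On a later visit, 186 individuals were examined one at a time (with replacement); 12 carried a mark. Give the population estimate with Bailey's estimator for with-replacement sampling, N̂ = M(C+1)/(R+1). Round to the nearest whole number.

N̂ = 80·(186+1)/(12+1) = 80·187/13 = 14960/13 ≈ 1150.8 → 1151

N ≈ 1151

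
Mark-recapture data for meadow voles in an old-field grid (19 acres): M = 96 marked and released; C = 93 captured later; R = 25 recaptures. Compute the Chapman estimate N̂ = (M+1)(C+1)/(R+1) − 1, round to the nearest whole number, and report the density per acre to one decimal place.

N̂ = 97·94/26 − 1 = 9118/26 − 1 ≈ 349.7 → 350
Density = N̂ / area = 350 / 19 ≈ 18.42 → 18.4 per acre

density ≈ 18.4 meadow voles per acre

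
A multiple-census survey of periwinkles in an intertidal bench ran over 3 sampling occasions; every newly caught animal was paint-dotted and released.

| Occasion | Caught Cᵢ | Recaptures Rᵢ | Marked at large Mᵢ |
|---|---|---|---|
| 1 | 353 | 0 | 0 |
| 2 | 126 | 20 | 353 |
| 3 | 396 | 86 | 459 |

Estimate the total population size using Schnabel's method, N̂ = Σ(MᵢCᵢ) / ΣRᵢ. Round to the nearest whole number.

Σ MᵢCᵢ = 0·353 + 353·126 + 459·396 = 0 + 44478 + 181764 = 226242
Σ Rᵢ = 0 + 20 + 86 = 106
N̂ = 226242 / 106 ≈ 2134.4 → 2134

N ≈ 2134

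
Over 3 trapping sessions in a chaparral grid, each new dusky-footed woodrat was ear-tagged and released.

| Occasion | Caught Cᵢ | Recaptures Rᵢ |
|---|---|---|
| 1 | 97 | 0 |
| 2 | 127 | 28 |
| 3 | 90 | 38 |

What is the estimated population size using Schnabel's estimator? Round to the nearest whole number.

N ≈ 454

Marked at large before each occasion: Mᵢ = Σⱼ<ᵢ (Cⱼ − Rⱼ) → M1=0, M2=97, M3=196
Σ MᵢCᵢ = 0·97 + 97·127 + 196·90 = 0 + 12319 + 17640 = 29959
Σ Rᵢ = 0 + 28 + 38 = 66
N̂ = 29959 / 66 ≈ 453.9 → 454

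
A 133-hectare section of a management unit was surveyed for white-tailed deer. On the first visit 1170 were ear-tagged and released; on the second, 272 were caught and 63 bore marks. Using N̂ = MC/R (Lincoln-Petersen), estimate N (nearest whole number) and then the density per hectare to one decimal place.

density ≈ 38.0 white-tailed deer per hectare

N̂ = 1170·272/63 = 318240/63 ≈ 5051.4 → 5051
Density = N̂ / area = 5051 / 133 ≈ 37.98 → 38.0 per hectare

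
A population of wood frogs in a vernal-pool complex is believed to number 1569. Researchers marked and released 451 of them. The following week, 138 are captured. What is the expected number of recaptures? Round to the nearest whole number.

expected recaptures ≈ 40

The marked fraction of the population is 451/1569, so in a sample of 138 expect C·(M/N) marked.
E[R] = 451 × 138 / 1569 = 62238 / 1569 ≈ 39.7 → 40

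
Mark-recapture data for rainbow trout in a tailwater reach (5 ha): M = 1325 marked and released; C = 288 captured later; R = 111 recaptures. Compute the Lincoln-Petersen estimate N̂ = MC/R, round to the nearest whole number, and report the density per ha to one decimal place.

density ≈ 687.6 rainbow trout per ha

N̂ = 1325·288/111 = 381600/111 ≈ 3437.8 → 3438
Density = N̂ / area = 3438 / 5 ≈ 687.60 → 687.6 per ha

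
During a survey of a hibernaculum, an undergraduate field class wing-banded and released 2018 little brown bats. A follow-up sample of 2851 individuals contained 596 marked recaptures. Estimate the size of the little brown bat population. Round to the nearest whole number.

N ≈ 9653

N = (2018 × 2851) / 596 = 5753318 / 596 ≈ 9653.2 → 9653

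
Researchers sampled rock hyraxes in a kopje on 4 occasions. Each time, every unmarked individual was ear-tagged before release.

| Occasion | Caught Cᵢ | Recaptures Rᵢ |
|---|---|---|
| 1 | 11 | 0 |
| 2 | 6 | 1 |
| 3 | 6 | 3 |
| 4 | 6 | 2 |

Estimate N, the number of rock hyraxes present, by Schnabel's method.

N = 46

Marked at large before each occasion: Mᵢ = Σⱼ<ᵢ (Cⱼ − Rⱼ) → M1=0, M2=11, M3=16, M4=19
Σ MᵢCᵢ = 0·11 + 11·6 + 16·6 + 19·6 = 0 + 66 + 96 + 114 = 276
Σ Rᵢ = 0 + 1 + 3 + 2 = 6
N̂ = 276 / 6 = 46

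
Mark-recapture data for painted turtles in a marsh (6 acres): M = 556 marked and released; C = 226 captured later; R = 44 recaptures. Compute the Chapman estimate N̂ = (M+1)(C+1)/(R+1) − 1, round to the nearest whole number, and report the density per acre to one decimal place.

density ≈ 468.2 painted turtles per acre

N̂ = 557·227/45 − 1 = 126439/45 − 1 ≈ 2808.8 → 2809
Density = N̂ / area = 2809 / 6 ≈ 468.17 → 468.2 per acre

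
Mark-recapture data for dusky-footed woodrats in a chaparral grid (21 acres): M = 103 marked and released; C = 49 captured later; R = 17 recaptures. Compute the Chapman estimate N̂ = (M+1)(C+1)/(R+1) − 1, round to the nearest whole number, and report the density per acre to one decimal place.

density ≈ 13.7 dusky-footed woodrats per acre

N̂ = 104·50/18 − 1 = 5200/18 − 1 ≈ 287.9 → 288
Density = N̂ / area = 288 / 21 ≈ 13.71 → 13.7 per acre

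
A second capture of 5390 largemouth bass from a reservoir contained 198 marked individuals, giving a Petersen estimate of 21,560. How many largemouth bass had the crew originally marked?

From N = M·C/R: M = N·R / C = 21560·198 / 5390 = 4268880 / 5390 = 792.

M = 792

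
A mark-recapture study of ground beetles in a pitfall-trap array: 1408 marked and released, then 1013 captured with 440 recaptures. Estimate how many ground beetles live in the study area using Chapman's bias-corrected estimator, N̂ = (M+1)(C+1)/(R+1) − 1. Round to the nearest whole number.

N̂ = (1408+1)(1013+1)/(440+1) − 1 = 1409·1014/441 − 1
= 1428726/441 − 1 ≈ 3239.7 − 1 ≈ 3238.7 → 3239

N ≈ 3239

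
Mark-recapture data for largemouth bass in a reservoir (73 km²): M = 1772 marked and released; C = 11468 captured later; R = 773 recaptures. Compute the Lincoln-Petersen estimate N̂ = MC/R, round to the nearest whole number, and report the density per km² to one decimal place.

density ≈ 360.1 largemouth bass per km²

N̂ = 1772·11468/773 = 20321296/773 ≈ 26288.9 → 26289
Density = N̂ / area = 26289 / 73 ≈ 360.12 → 360.1 per km²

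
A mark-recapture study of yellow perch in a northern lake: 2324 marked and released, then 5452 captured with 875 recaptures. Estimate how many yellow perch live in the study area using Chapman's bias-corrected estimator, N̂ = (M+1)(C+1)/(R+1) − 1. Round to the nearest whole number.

N ≈ 14,472

N̂ = (2324+1)(5452+1)/(875+1) − 1 = 2325·5453/876 − 1
= 12678225/876 − 1 ≈ 14472.9 − 1 ≈ 14471.9 → 14472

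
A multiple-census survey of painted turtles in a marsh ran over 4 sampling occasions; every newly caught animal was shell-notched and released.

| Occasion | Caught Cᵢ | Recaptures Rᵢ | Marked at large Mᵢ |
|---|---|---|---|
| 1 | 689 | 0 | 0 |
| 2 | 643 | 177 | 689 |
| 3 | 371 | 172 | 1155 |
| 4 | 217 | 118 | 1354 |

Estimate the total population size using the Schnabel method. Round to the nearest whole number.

Σ MᵢCᵢ = 0·689 + 689·643 + 1155·371 + 1354·217 = 0 + 443027 + 428505 + 293818 = 1165350
Σ Rᵢ = 0 + 177 + 172 + 118 = 467
N̂ = 1165350 / 467 ≈ 2495.4 → 2495

N ≈ 2495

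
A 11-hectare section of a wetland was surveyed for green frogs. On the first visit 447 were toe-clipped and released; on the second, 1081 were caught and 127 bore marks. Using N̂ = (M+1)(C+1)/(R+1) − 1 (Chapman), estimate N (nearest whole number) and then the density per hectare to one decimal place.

density ≈ 344.2 green frogs per hectare

N̂ = 448·1082/128 − 1 = 484736/128 − 1 = 3786
Density = N̂ / area = 3786 / 11 ≈ 344.18 → 344.2 per hectare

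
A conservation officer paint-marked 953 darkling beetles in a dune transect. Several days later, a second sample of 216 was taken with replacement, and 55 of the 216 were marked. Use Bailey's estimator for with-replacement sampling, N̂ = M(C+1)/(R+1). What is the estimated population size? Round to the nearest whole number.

N̂ = 953·(216+1)/(55+1) = 953·217/56 = 206801/56 ≈ 3692.9 → 3693

N ≈ 3693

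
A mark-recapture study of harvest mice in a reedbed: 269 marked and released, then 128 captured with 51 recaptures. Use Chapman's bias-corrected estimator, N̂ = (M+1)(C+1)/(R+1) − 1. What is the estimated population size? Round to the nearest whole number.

N ≈ 669

N̂ = (269+1)(128+1)/(51+1) − 1 = 270·129/52 − 1
= 34830/52 − 1 ≈ 669.8 − 1 ≈ 668.8 → 669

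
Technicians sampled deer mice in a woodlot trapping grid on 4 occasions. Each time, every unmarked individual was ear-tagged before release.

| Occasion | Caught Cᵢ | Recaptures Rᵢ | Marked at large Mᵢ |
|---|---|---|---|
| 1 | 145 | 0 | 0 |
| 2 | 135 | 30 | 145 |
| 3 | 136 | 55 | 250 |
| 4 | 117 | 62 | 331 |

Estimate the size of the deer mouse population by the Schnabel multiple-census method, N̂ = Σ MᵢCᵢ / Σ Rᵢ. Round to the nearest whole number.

Σ MᵢCᵢ = 0·145 + 145·135 + 250·136 + 331·117 = 0 + 19575 + 34000 + 38727 = 92302
Σ Rᵢ = 0 + 30 + 55 + 62 = 147
N̂ = 92302 / 147 ≈ 627.9 → 628

N ≈ 628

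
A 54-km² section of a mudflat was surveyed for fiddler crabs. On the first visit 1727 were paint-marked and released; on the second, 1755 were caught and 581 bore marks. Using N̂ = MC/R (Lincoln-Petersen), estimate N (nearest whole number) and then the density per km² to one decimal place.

density ≈ 96.6 fiddler crabs per km²

N̂ = 1727·1755/581 = 3030885/581 ≈ 5216.7 → 5217
Density = N̂ / area = 5217 / 54 ≈ 96.61 → 96.6 per km²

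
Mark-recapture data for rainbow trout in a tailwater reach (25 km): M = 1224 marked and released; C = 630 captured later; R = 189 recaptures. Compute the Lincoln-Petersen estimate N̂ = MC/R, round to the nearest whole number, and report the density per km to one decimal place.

density ≈ 163.2 rainbow trout per km

N̂ = 1224·630/189 = 771120/189 = 4080
Density = N̂ / area = 4080 / 25 ≈ 163.20 → 163.2 per km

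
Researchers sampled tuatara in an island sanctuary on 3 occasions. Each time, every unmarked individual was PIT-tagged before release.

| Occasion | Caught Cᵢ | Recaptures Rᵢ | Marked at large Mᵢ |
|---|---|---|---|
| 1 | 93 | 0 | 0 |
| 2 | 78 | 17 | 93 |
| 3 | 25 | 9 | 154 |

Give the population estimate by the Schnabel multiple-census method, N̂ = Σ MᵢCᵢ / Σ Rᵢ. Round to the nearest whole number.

Σ MᵢCᵢ = 0·93 + 93·78 + 154·25 = 0 + 7254 + 3850 = 11104
Σ Rᵢ = 0 + 17 + 9 = 26
N̂ = 11104 / 26 ≈ 427.1 → 427

N ≈ 427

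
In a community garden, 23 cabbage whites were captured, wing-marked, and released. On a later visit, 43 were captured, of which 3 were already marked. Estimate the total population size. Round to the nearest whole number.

Lincoln-Petersen assumes M/N = R/C, so N = M·C / R.
N = (23 × 43) / 3 = 989 / 3 ≈ 329.7 → 330

N ≈ 330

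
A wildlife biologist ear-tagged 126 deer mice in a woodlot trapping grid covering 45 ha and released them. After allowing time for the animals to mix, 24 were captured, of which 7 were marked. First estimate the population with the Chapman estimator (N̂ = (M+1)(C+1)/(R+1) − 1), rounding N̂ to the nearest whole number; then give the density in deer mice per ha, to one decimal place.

N̂ = 127·25/8 − 1 = 3175/8 − 1 ≈ 395.9 → 396
Density = N̂ / area = 396 / 45 ≈ 8.80 → 8.8 per ha

density ≈ 8.8 deer mice per ha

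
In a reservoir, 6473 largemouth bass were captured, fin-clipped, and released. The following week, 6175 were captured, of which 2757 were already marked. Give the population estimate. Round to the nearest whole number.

The marked fraction in the recapture sample should equal the marked fraction in the population: 2757/6175 = 6473/N.
N = (6473 × 6175) / 2757 = 39970775 / 2757 ≈ 14497.9 → 14498

N ≈ 14,498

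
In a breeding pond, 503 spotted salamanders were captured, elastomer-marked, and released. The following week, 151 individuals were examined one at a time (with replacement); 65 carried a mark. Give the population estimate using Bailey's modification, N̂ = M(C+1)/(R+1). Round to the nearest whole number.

N ≈ 1158

N̂ = 503·(151+1)/(65+1) = 503·152/66 = 76456/66 ≈ 1158.4 → 1158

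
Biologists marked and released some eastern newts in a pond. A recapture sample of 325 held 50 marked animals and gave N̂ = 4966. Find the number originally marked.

M = 764

From N = M·C/R: M = N·R / C = 4966·50 / 325 = 248300 / 325 = 764.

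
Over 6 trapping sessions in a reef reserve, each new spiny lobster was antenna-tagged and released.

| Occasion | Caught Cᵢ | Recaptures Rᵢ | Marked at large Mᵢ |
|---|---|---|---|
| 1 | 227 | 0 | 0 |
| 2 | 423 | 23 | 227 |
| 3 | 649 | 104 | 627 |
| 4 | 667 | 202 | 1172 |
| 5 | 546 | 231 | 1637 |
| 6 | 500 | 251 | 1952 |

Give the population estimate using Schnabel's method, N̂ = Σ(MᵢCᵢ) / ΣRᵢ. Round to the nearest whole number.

N ≈ 3890

Σ MᵢCᵢ = 0·227 + 227·423 + 627·649 + 1172·667 + 1637·546 + 1952·500 = 0 + 96021 + 406923 + 781724 + 893802 + 976000 = 3154470
Σ Rᵢ = 0 + 23 + 104 + 202 + 231 + 251 = 811
N̂ = 3154470 / 811 ≈ 3889.6 → 3890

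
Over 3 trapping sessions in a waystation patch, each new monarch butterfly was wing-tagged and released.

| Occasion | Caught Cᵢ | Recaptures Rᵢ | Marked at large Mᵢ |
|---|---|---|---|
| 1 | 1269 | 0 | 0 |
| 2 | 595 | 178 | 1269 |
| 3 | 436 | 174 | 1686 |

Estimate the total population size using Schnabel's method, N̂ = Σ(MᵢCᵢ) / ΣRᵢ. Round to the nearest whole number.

Σ MᵢCᵢ = 0·1269 + 1269·595 + 1686·436 = 0 + 755055 + 735096 = 1490151
Σ Rᵢ = 0 + 178 + 174 = 352
N̂ = 1490151 / 352 ≈ 4233.4 → 4233

N ≈ 4233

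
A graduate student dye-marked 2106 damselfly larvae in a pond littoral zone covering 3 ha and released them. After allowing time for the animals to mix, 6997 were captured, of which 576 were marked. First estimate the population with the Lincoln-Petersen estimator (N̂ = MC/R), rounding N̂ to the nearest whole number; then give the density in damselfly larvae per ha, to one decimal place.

N̂ = 2106·6997/576 = 14735682/576 ≈ 25582.8 → 25583
Density = N̂ / area = 25583 / 3 ≈ 8527.67 → 8527.7 per ha

density ≈ 8527.7 damselfly larvae per ha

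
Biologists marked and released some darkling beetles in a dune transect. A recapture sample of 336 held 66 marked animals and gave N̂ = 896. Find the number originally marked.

From N = M·C/R: M = N·R / C = 896·66 / 336 = 59136 / 336 = 176.

M = 176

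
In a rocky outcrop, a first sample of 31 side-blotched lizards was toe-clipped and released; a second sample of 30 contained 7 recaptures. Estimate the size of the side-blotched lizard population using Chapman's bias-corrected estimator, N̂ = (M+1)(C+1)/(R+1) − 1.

N = 123

N̂ = (31+1)(30+1)/(7+1) − 1 = 32·31/8 − 1
= 992/8 − 1 = 124 − 1 = 123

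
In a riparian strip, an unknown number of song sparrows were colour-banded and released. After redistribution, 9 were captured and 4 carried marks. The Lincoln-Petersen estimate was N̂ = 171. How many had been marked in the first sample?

M = 76

From N = M·C/R: M = N·R / C = 171·4 / 9 = 684 / 9 = 76.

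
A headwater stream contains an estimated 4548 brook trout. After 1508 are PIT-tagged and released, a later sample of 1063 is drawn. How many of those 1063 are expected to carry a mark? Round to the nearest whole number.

expected recaptures ≈ 352

Expected recaptures E[R] = M·C / N.
E[R] = 1508 × 1063 / 4548 = 1603004 / 4548 ≈ 352.46 → 352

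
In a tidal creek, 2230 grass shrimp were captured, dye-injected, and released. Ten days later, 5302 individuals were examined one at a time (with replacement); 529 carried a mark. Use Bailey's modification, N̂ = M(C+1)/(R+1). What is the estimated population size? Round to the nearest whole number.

N ≈ 22,313

N̂ = 2230·(5302+1)/(529+1) = 2230·5303/530 = 11825690/530 ≈ 22312.6 → 22313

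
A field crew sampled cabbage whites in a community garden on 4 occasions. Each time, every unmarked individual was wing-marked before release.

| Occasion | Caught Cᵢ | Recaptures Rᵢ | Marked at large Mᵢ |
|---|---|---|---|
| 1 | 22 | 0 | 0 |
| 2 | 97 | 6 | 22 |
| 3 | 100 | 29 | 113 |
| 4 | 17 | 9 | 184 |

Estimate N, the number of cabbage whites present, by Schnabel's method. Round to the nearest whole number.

N ≈ 376

Σ MᵢCᵢ = 0·22 + 22·97 + 113·100 + 184·17 = 0 + 2134 + 11300 + 3128 = 16562
Σ Rᵢ = 0 + 6 + 29 + 9 = 44
N̂ = 16562 / 44 ≈ 376.4 → 376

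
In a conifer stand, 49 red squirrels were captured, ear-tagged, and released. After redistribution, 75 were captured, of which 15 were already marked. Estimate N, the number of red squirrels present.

N = 245

If marked individuals mix randomly, R/C ≈ M/N, giving N ≈ M·C/R.
N = (49 × 75) / 15 = 3675 / 15 = 245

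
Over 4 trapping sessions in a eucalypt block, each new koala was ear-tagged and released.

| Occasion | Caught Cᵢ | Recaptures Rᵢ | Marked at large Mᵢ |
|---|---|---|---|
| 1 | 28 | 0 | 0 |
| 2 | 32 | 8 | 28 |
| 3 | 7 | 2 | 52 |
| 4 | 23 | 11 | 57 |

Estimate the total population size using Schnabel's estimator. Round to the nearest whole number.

N ≈ 122

Σ MᵢCᵢ = 0·28 + 28·32 + 52·7 + 57·23 = 0 + 896 + 364 + 1311 = 2571
Σ Rᵢ = 0 + 8 + 2 + 11 = 21
N̂ = 2571 / 21 ≈ 122.4 → 122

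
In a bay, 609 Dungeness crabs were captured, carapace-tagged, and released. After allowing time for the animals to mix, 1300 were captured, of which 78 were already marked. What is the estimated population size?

N = 10,150

Lincoln-Petersen assumes M/N = R/C, so N = M·C / R.
N = (609 × 1300) / 78 = 791700 / 78 = 10150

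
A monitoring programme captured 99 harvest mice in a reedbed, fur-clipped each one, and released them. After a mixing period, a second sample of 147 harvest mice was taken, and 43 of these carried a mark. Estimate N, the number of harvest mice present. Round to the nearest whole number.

N ≈ 338

N = (99 × 147) / 43 = 14553 / 43 ≈ 338.4 → 338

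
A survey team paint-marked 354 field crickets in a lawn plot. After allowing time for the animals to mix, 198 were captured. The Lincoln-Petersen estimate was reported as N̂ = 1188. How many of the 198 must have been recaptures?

From N = M·C/R: R = M·C / N = 354·198 / 1188 = 70092 / 1188 = 59.

R = 59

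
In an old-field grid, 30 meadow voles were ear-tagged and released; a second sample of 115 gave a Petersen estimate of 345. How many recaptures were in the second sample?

From N = M·C/R: R = M·C / N = 30·115 / 345 = 3450 / 345 = 10.

R = 10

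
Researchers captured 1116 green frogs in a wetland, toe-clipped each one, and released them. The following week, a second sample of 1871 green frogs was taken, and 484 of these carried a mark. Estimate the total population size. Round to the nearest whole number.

N ≈ 4314

The marked fraction in the recapture sample should equal the marked fraction in the population: 484/1871 = 1116/N.
N = (1116 × 1871) / 484 = 2088036 / 484 ≈ 4314.1 → 4314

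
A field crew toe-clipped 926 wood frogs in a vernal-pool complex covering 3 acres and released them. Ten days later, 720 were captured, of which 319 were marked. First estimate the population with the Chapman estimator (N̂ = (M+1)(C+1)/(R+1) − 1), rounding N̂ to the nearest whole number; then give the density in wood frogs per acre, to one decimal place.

N̂ = 927·721/320 − 1 = 668367/320 − 1 ≈ 2087.6 → 2088
Density = N̂ / area = 2088 / 3 = 696.0 per acre

density ≈ 696.0 wood frogs per acre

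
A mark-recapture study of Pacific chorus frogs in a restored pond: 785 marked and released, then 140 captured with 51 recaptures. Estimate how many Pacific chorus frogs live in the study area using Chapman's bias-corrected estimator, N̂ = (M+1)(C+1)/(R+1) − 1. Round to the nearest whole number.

N̂ = (785+1)(140+1)/(51+1) − 1 = 786·141/52 − 1
= 110826/52 − 1 ≈ 2131.3 − 1 ≈ 2130.3 → 2130

N ≈ 2130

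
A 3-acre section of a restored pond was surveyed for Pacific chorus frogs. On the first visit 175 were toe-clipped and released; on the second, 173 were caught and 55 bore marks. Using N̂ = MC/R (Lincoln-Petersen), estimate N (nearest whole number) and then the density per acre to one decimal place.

N̂ = 175·173/55 = 30275/55 ≈ 550.45 → 550
Density = N̂ / area = 550 / 3 ≈ 183.33 → 183.3 per acre

density ≈ 183.3 Pacific chorus frogs per acre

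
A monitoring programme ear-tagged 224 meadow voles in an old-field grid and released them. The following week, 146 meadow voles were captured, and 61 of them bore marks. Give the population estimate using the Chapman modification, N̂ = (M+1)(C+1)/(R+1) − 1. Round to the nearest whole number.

N ≈ 532

N̂ = (224+1)(146+1)/(61+1) − 1 = 225·147/62 − 1
= 33075/62 − 1 ≈ 533.47 − 1 ≈ 532.47 → 532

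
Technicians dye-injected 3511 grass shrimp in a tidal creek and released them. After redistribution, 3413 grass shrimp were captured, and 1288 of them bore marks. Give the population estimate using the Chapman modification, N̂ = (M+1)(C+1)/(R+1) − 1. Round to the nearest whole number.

N ≈ 9301

N̂ = (3511+1)(3413+1)/(1288+1) − 1 = 3512·3414/1289 − 1
= 11989968/1289 − 1 ≈ 9301.8 − 1 ≈ 9300.8 → 9301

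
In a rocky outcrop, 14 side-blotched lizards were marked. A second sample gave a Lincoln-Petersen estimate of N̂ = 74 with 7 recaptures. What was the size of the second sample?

C = 37

From N = M·C/R: C = N·R / M = 74·7 / 14 = 518 / 14 = 37.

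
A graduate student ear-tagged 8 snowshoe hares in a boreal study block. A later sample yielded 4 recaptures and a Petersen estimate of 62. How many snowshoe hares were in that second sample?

From N = M·C/R: C = N·R / M = 62·4 / 8 = 248 / 8 = 31.

C = 31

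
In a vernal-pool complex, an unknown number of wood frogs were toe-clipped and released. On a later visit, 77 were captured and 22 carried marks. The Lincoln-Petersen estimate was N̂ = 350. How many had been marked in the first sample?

M = 100

From N = M·C/R: M = N·R / C = 350·22 / 77 = 7700 / 77 = 100.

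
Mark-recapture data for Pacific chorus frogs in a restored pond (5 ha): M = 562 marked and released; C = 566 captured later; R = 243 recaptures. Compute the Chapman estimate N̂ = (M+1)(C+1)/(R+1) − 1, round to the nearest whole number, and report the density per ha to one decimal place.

density ≈ 261.4 Pacific chorus frogs per ha

N̂ = 563·567/244 − 1 = 319221/244 − 1 ≈ 1307.3 → 1307
Density = N̂ / area = 1307 / 5 ≈ 261.40 → 261.4 per ha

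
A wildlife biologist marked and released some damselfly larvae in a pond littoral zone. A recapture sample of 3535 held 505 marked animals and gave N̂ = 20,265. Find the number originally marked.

From N = M·C/R: M = N·R / C = 20265·505 / 3535 = 10233825 / 3535 = 2895.

M = 2895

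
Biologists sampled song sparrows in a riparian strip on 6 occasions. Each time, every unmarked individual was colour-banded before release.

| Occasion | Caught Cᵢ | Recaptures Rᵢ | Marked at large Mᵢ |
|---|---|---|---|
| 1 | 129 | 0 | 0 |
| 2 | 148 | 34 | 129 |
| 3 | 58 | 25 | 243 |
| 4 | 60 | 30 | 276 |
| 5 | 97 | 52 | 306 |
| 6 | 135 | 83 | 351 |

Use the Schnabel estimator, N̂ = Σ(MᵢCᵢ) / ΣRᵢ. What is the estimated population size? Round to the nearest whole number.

Σ MᵢCᵢ = 0·129 + 129·148 + 243·58 + 276·60 + 306·97 + 351·135 = 0 + 19092 + 14094 + 16560 + 29682 + 47385 = 126813
Σ Rᵢ = 0 + 34 + 25 + 30 + 52 + 83 = 224
N̂ = 126813 / 224 ≈ 566.1 → 566

N ≈ 566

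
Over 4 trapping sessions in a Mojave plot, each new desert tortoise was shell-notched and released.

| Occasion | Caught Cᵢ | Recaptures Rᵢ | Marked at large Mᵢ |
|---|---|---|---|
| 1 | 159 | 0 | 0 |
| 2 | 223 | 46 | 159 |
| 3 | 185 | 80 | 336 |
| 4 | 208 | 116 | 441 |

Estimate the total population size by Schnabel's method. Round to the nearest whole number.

N ≈ 782

Σ MᵢCᵢ = 0·159 + 159·223 + 336·185 + 441·208 = 0 + 35457 + 62160 + 91728 = 189345
Σ Rᵢ = 0 + 46 + 80 + 116 = 242
N̂ = 189345 / 242 ≈ 782.4 → 782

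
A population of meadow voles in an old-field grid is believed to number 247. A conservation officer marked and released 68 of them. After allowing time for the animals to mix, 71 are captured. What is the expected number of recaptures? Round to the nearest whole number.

expected recaptures ≈ 20

Expected recaptures E[R] = M·C / N.
E[R] = 68 × 71 / 247 = 4828 / 247 ≈ 19.5 → 20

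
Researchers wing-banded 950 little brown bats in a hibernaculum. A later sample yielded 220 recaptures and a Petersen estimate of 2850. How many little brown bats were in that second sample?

C = 660

From N = M·C/R: C = N·R / M = 2850·220 / 950 = 627000 / 950 = 660.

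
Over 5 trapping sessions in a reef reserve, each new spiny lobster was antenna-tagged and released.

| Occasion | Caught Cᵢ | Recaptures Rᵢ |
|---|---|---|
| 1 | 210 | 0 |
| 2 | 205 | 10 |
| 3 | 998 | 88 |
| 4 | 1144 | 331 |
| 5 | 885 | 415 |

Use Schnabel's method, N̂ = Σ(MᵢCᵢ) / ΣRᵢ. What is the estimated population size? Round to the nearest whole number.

N ≈ 4544

Marked at large before each occasion: Mᵢ = Σⱼ<ᵢ (Cⱼ − Rⱼ) → M1=0, M2=210, M3=405, M4=1315, M5=2128
Σ MᵢCᵢ = 0·210 + 210·205 + 405·998 + 1315·1144 + 2128·885 = 0 + 43050 + 404190 + 1504360 + 1883280 = 3834880
Σ Rᵢ = 0 + 10 + 88 + 331 + 415 = 844
N̂ = 3834880 / 844 ≈ 4543.7 → 4544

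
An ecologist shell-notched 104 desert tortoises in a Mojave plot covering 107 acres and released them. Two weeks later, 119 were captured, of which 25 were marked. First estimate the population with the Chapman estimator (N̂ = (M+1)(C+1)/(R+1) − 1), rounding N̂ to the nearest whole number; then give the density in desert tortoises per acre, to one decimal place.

density ≈ 4.5 desert tortoises per acre

N̂ = 105·120/26 − 1 = 12600/26 − 1 ≈ 483.6 → 484
Density = N̂ / area = 484 / 107 ≈ 4.52 → 4.5 per acre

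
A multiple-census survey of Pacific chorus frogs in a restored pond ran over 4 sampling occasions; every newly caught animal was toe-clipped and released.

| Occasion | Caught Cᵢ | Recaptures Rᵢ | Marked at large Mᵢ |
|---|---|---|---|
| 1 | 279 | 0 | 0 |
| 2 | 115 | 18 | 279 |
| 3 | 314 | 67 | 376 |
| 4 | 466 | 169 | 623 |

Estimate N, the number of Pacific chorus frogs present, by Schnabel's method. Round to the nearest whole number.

N ≈ 1734

Σ MᵢCᵢ = 0·279 + 279·115 + 376·314 + 623·466 = 0 + 32085 + 118064 + 290318 = 440467
Σ Rᵢ = 0 + 18 + 67 + 169 = 254
N̂ = 440467 / 254 ≈ 1734.1 → 1734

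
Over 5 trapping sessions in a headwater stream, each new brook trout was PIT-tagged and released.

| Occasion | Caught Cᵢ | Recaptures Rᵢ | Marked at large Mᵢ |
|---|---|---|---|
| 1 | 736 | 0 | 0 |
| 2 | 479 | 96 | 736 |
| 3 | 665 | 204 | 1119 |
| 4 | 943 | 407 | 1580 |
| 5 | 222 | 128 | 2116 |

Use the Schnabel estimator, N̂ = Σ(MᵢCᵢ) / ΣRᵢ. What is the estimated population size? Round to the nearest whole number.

N ≈ 3660

Σ MᵢCᵢ = 0·736 + 736·479 + 1119·665 + 1580·943 + 2116·222 = 0 + 352544 + 744135 + 1489940 + 469752 = 3056371
Σ Rᵢ = 0 + 96 + 204 + 407 + 128 = 835
N̂ = 3056371 / 835 ≈ 3660.3 → 3660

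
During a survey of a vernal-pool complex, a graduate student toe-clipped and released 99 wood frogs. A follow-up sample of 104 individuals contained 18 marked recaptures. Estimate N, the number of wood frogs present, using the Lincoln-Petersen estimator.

N = 572

If marked individuals mix randomly, R/C ≈ M/N, giving N ≈ M·C/R.
N = (99 × 104) / 18 = 10296 / 18 = 572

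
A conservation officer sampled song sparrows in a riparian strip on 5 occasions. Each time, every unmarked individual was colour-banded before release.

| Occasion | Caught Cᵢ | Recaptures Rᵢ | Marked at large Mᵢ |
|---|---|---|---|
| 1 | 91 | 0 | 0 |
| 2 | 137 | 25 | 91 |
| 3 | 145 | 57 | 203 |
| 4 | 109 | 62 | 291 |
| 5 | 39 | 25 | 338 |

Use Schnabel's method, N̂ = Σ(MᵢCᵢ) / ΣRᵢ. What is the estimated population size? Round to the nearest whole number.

Σ MᵢCᵢ = 0·91 + 91·137 + 203·145 + 291·109 + 338·39 = 0 + 12467 + 29435 + 31719 + 13182 = 86803
Σ Rᵢ = 0 + 25 + 57 + 62 + 25 = 169
N̂ = 86803 / 169 ≈ 513.6 → 514

N ≈ 514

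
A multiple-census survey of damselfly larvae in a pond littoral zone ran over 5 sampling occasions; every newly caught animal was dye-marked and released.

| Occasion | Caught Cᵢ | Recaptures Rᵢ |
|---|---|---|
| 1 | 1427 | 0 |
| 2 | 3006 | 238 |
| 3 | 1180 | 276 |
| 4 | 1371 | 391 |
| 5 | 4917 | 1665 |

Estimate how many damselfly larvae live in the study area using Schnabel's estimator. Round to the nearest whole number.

N ≈ 17,946

Marked at large before each occasion: Mᵢ = Σⱼ<ᵢ (Cⱼ − Rⱼ) → M1=0, M2=1427, M3=4195, M4=5099, M5=6079
Σ MᵢCᵢ = 0·1427 + 1427·3006 + 4195·1180 + 5099·1371 + 6079·4917 = 0 + 4289562 + 4950100 + 6990729 + 29890443 = 46120834
Σ Rᵢ = 0 + 238 + 276 + 391 + 1665 = 2570
N̂ = 46120834 / 2570 ≈ 17945.8 → 17946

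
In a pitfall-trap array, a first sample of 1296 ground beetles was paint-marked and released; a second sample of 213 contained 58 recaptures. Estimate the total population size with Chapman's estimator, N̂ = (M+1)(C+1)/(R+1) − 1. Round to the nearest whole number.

N ≈ 4703

N̂ = (1296+1)(213+1)/(58+1) − 1 = 1297·214/59 − 1
= 277558/59 − 1 ≈ 4704.4 − 1 ≈ 4703.4 → 4703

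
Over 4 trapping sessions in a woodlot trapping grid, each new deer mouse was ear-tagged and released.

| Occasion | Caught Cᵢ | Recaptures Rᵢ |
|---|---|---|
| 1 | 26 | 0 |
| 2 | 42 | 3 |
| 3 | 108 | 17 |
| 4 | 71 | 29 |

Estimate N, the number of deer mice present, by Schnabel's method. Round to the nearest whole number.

Marked at large before each occasion: Mᵢ = Σⱼ<ᵢ (Cⱼ − Rⱼ) → M1=0, M2=26, M3=65, M4=156
Σ MᵢCᵢ = 0·26 + 26·42 + 65·108 + 156·71 = 0 + 1092 + 7020 + 11076 = 19188
Σ Rᵢ = 0 + 3 + 17 + 29 = 49
N̂ = 19188 / 49 ≈ 391.6 → 392

N ≈ 392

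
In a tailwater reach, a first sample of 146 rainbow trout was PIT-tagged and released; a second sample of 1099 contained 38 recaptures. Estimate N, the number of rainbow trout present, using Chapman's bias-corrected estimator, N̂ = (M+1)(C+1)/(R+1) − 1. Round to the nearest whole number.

N ≈ 4145

N̂ = (146+1)(1099+1)/(38+1) − 1 = 147·1100/39 − 1
= 161700/39 − 1 ≈ 4146.2 − 1 ≈ 4145.2 → 4145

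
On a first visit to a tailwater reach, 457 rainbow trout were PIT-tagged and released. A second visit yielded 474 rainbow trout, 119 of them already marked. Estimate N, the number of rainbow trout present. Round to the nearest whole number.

N ≈ 1820

The marked fraction in the recapture sample should equal the marked fraction in the population: 119/474 = 457/N.
N = (457 × 474) / 119 = 216618 / 119 ≈ 1820.3 → 1820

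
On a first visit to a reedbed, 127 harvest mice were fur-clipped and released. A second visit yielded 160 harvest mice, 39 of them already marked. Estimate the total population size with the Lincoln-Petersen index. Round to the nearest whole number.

N ≈ 521

If marked individuals mix randomly, R/C ≈ M/N, giving N ≈ M·C/R.
N = (127 × 160) / 39 = 20320 / 39 ≈ 521.0 → 521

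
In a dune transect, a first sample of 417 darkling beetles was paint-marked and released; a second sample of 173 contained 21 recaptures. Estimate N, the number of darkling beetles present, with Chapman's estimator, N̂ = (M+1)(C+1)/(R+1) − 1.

N = 3305

N̂ = (417+1)(173+1)/(21+1) − 1 = 418·174/22 − 1
= 72732/22 − 1 = 3306 − 1 = 3305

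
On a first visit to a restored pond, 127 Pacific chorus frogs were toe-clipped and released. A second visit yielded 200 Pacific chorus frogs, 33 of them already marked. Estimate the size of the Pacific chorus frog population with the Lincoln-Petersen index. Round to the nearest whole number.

If marked individuals mix randomly, R/C ≈ M/N, giving N ≈ M·C/R.
N = (127 × 200) / 33 = 25400 / 33 ≈ 769.7 → 770

N ≈ 770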